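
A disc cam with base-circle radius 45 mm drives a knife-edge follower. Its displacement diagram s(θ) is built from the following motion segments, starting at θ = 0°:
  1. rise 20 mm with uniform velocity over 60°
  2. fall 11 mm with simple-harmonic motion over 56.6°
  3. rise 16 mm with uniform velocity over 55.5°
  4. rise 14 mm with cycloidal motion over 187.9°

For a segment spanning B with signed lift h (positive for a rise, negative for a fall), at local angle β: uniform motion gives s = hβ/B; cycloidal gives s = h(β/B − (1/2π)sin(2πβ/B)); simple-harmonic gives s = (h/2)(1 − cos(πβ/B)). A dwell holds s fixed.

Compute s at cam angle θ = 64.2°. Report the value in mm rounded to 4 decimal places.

seg 1 [0°–60°] uniform, h=20: full span → s += 20 → s = 20.0000
seg 2 [60°–116.6°] simple-harmonic, h=-11: θ=64.2° here. β=4.2, B=56.6. -11/2·(1 − cos(π·0.0742)) = -0.1488 → s = 19.8512

19.8512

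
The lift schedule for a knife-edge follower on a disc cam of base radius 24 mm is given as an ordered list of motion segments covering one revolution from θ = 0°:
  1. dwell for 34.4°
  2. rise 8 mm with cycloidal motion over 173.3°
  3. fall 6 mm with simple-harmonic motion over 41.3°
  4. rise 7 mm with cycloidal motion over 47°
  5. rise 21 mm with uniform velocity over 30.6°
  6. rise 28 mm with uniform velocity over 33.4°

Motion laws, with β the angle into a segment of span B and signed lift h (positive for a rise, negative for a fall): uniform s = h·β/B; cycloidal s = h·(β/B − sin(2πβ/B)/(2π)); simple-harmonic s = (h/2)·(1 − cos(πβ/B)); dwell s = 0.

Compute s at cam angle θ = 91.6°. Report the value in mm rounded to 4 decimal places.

seg 1 [0°–34.4°] dwell: s stays 0.0000
seg 2 [34.4°–207.7°] cycloidal, h=8: θ=91.6° here. β=57.2, B=173.3. 8·(0.3301 − sin(2π·0.3301)/(2π)) = 1.5250 → s = 1.5250

1.5250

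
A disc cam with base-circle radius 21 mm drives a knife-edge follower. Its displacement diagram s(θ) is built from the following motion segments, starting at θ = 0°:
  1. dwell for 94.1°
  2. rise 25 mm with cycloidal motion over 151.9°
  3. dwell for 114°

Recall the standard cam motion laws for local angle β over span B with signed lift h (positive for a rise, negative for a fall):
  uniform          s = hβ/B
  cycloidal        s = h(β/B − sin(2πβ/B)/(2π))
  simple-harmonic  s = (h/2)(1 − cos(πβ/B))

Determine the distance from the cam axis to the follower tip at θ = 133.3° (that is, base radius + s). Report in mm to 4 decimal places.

seg 1 [0°–94.1°] dwell: s stays 0.0000
seg 2 [94.1°–246°] cycloidal, h=25: θ=133.3° here. β=39.2, B=151.9. 25·(0.2581 − sin(2π·0.2581)/(2π)) = 2.4778 → s = 2.4778
radial distance = base radius + s = 21 + 2.4778 = 23.4778

23.4778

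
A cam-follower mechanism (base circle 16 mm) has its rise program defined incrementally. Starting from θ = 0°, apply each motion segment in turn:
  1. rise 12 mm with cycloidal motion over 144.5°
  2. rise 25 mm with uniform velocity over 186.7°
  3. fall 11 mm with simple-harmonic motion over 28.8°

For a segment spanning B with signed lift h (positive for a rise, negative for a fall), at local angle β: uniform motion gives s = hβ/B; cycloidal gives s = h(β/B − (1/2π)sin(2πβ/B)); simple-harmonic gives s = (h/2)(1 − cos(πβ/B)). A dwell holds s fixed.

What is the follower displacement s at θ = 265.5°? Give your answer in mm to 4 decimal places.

seg 1 [0°–144.5°] cycloidal, h=12: full span → s += 12 → s = 12.0000
seg 2 [144.5°–331.2°] uniform, h=25: θ=265.5° here. β=121, B=186.7. 25·121/186.7 = 16.2025 → s = 28.2025

28.2025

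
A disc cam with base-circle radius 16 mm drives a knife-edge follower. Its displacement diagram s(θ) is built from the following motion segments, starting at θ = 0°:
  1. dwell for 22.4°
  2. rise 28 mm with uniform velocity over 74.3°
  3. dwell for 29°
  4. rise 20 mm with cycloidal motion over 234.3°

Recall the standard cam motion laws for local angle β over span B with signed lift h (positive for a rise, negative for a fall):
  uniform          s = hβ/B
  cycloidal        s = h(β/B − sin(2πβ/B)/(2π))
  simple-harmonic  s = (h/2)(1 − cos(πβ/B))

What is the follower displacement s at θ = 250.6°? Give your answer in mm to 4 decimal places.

seg 1 [0°–22.4°] dwell: s stays 0.0000
seg 2 [22.4°–96.7°] uniform, h=28: full span → s += 28 → s = 28.0000
seg 3 [96.7°–125.7°] dwell: s stays 28.0000
seg 4 [125.7°–360°] cycloidal, h=20: θ=250.6° here. β=124.9, B=234.3. 20·(0.5331 − sin(2π·0.5331)/(2π)) = 11.3183 → s = 39.3183

39.3183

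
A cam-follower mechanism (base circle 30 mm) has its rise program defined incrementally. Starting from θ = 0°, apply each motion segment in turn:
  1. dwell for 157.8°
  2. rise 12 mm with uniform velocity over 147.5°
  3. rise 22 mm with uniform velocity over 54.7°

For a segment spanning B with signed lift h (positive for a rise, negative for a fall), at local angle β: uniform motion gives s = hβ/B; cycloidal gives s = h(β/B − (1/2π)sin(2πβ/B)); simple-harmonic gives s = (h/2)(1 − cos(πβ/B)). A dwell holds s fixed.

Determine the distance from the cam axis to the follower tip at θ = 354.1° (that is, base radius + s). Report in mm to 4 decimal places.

seg 1 [0°–157.8°] dwell: s stays 0.0000
seg 2 [157.8°–305.3°] uniform, h=12: full span → s += 12 → s = 12.0000
seg 3 [305.3°–360°] uniform, h=22: θ=354.1° here. β=48.8, B=54.7. 22·48.8/54.7 = 19.6271 → s = 31.6271
radial distance = base radius + s = 30 + 31.6271 = 61.6271

61.6271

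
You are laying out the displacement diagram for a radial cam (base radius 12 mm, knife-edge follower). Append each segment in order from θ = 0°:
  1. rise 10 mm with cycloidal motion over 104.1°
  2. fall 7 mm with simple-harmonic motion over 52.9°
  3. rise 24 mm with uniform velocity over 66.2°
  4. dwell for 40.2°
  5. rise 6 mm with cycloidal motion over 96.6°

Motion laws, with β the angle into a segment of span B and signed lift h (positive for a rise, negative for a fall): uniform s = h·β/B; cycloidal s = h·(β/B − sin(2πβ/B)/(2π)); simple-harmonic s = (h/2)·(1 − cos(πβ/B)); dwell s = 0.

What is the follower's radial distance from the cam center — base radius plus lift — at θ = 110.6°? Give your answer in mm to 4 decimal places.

seg 1 [0°–104.1°] cycloidal, h=10: full span → s += 10 → s = 10.0000
seg 2 [104.1°–157°] simple-harmonic, h=-7: θ=110.6° here. β=6.5, B=52.9. -7/2·(1 − cos(π·0.1229)) = -0.2575 → s = 9.7425
radial distance = base radius + s = 12 + 9.7425 = 21.7425

21.7425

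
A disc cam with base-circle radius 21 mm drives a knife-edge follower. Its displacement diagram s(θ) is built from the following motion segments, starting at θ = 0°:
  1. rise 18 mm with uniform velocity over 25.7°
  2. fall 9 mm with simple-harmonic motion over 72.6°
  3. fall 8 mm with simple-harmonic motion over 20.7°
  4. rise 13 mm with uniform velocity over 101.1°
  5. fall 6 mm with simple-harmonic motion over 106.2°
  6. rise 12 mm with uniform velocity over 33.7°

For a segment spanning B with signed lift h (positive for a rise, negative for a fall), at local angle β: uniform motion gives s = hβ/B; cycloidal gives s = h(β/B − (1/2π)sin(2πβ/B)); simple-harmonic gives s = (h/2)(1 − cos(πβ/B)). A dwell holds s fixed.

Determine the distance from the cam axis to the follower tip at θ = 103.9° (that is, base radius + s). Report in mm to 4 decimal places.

seg 1 [0°–25.7°] uniform, h=18: full span → s += 18 → s = 18.0000
seg 2 [25.7°–98.3°] simple-harmonic, h=-9: full span → s += -9 → s = 9.0000
seg 3 [98.3°–119°] simple-harmonic, h=-8: θ=103.9° here. β=5.6, B=20.7. -8/2·(1 − cos(π·0.2705)) = -1.3598 → s = 7.6402
radial distance = base radius + s = 21 + 7.6402 = 28.6402

28.6402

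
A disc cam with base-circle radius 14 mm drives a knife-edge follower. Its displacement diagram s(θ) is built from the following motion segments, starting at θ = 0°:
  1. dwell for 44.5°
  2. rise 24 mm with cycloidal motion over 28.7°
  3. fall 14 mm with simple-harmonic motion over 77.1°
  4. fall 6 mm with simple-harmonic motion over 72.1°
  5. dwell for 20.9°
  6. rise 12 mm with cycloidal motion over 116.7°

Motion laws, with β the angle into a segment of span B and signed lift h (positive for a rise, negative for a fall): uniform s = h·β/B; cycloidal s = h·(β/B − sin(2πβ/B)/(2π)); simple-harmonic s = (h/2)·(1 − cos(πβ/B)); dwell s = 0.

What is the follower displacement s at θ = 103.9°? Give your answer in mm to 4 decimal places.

seg 1 [0°–44.5°] dwell: s stays 0.0000
seg 2 [44.5°–73.2°] cycloidal, h=24: full span → s += 24 → s = 24.0000
seg 3 [73.2°–150.3°] simple-harmonic, h=-14: θ=103.9° here. β=30.7, B=77.1. -14/2·(1 − cos(π·0.3982)) = -4.7989 → s = 19.2011

19.2011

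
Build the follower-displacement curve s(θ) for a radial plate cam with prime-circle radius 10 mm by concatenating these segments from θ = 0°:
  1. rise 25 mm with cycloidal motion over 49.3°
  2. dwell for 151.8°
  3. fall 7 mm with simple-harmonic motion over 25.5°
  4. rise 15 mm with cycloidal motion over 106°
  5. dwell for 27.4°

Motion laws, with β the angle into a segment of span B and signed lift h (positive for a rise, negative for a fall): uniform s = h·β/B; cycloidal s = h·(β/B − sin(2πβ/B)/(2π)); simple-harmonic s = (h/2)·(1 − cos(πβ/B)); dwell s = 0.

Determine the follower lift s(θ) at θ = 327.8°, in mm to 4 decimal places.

seg 1 [0°–49.3°] cycloidal, h=25: full span → s += 25 → s = 25.0000
seg 2 [49.3°–201.1°] dwell: s stays 25.0000
seg 3 [201.1°–226.6°] simple-harmonic, h=-7: full span → s += -7 → s = 18.0000
seg 4 [226.6°–332.6°] cycloidal, h=15: θ=327.8° here. β=101.2, B=106. 15·(0.9547 − sin(2π·0.9547)/(2π)) = 14.9909 → s = 32.9909

32.9909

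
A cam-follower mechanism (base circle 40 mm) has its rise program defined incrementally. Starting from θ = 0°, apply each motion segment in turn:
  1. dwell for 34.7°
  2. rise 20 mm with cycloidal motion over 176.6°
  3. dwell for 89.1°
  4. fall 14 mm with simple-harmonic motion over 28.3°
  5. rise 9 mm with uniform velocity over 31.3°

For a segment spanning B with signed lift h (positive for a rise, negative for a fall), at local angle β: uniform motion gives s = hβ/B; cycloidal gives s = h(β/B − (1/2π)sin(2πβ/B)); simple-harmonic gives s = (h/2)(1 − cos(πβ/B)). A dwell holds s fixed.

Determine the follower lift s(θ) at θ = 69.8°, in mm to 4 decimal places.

seg 1 [0°–34.7°] dwell: s stays 0.0000
seg 2 [34.7°–211.3°] cycloidal, h=20: θ=69.8° here. β=35.1, B=176.6. 20·(0.1988 − sin(2π·0.1988)/(2π)) = 0.9556 → s = 0.9556

0.9556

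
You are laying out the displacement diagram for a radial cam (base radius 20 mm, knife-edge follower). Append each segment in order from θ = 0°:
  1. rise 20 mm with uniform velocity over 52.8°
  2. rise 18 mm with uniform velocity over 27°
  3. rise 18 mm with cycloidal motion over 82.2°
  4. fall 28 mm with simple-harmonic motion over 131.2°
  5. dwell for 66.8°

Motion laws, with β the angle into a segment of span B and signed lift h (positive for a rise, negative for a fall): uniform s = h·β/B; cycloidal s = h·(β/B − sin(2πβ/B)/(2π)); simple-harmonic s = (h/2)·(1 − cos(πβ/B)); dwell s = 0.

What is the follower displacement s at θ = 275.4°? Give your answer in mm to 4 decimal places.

seg 1 [0°–52.8°] uniform, h=20: full span → s += 20 → s = 20.0000
seg 2 [52.8°–79.8°] uniform, h=18: full span → s += 18 → s = 38.0000
seg 3 [79.8°–162°] cycloidal, h=18: full span → s += 18 → s = 56.0000
seg 4 [162°–293.2°] simple-harmonic, h=-28: θ=275.4° here. β=113.4, B=131.2. -28/2·(1 − cos(π·0.8643)) = -26.7475 → s = 29.2525

29.2525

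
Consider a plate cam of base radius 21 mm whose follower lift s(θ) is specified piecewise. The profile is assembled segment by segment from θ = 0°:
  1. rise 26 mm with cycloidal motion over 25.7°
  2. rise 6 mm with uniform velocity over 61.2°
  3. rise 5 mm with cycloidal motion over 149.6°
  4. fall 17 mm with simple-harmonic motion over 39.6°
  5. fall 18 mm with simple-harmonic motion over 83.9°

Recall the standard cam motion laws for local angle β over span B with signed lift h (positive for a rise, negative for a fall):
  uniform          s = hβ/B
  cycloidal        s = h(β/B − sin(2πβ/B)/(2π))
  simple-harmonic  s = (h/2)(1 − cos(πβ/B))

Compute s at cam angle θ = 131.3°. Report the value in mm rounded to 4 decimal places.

seg 1 [0°–25.7°] cycloidal, h=26: full span → s += 26 → s = 26.0000
seg 2 [25.7°–86.9°] uniform, h=6: full span → s += 6 → s = 32.0000
seg 3 [86.9°–236.5°] cycloidal, h=5: θ=131.3° here. β=44.4, B=149.6. 5·(0.2968 − sin(2π·0.2968)/(2π)) = 0.7223 → s = 32.7223

32.7223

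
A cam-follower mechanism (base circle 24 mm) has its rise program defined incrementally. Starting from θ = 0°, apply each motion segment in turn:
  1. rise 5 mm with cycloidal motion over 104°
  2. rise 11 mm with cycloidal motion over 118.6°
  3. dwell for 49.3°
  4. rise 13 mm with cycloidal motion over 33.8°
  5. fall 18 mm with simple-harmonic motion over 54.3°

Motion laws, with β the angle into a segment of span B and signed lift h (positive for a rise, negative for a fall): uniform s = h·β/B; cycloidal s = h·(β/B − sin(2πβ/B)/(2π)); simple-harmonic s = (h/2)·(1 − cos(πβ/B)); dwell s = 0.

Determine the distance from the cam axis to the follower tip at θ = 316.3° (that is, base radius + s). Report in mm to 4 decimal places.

seg 1 [0°–104°] cycloidal, h=5: full span → s += 5 → s = 5.0000
seg 2 [104°–222.6°] cycloidal, h=11: full span → s += 11 → s = 16.0000
seg 3 [222.6°–271.9°] dwell: s stays 16.0000
seg 4 [271.9°–305.7°] cycloidal, h=13: full span → s += 13 → s = 29.0000
seg 5 [305.7°–360°] simple-harmonic, h=-18: θ=316.3° here. β=10.6, B=54.3. -18/2·(1 − cos(π·0.1952)) = -1.6401 → s = 27.3599
radial distance = base radius + s = 24 + 27.3599 = 51.3599

51.3599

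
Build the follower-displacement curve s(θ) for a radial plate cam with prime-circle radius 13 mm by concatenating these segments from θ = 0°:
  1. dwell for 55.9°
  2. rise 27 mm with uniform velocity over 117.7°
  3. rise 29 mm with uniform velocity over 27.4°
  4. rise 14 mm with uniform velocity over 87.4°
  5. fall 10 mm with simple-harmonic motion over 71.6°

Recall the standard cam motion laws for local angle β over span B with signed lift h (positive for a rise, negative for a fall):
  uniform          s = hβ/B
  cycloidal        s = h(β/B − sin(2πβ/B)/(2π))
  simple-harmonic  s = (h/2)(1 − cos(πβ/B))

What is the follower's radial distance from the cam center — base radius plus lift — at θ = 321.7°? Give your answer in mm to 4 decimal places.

seg 1 [0°–55.9°] dwell: s stays 0.0000
seg 2 [55.9°–173.6°] uniform, h=27: full span → s += 27 → s = 27.0000
seg 3 [173.6°–201°] uniform, h=29: full span → s += 29 → s = 56.0000
seg 4 [201°–288.4°] uniform, h=14: full span → s += 14 → s = 70.0000
seg 5 [288.4°–360°] simple-harmonic, h=-10: θ=321.7° here. β=33.3, B=71.6. -10/2·(1 − cos(π·0.4651)) = -4.4526 → s = 65.5474
radial distance = base radius + s = 13 + 65.5474 = 78.5474

78.5474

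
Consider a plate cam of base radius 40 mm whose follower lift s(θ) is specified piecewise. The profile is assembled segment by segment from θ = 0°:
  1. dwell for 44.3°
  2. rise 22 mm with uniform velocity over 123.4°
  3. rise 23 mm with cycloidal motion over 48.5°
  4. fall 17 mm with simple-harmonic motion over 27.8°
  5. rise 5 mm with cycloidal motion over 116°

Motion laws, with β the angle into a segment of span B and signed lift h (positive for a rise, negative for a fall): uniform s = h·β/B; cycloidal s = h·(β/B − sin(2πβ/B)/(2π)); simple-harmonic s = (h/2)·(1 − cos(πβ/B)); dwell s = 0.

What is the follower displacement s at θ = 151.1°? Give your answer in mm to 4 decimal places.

seg 1 [0°–44.3°] dwell: s stays 0.0000
seg 2 [44.3°–167.7°] uniform, h=22: θ=151.1° here. β=106.8, B=123.4. 22·106.8/123.4 = 19.0405 → s = 19.0405

19.0405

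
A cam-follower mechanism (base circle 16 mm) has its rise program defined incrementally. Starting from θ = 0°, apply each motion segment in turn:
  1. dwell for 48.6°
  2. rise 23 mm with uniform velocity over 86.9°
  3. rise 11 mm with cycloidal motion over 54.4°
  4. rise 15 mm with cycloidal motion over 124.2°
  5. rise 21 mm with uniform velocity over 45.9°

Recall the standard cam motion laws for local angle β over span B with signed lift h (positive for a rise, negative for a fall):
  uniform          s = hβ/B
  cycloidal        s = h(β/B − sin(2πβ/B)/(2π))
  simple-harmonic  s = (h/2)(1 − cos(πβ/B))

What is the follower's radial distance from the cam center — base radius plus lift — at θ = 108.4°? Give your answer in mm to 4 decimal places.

seg 1 [0°–48.6°] dwell: s stays 0.0000
seg 2 [48.6°–135.5°] uniform, h=23: θ=108.4° here. β=59.8, B=86.9. 23·59.8/86.9 = 15.8274 → s = 15.8274
radial distance = base radius + s = 16 + 15.8274 = 31.8274

31.8274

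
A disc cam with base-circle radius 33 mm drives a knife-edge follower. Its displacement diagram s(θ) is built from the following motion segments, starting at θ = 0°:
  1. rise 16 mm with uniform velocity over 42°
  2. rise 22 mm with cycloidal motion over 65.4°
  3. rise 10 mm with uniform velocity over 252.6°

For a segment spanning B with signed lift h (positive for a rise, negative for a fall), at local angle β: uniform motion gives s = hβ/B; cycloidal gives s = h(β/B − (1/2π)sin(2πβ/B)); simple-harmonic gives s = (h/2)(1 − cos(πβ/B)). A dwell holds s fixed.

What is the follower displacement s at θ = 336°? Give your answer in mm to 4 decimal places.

seg 1 [0°–42°] uniform, h=16: full span → s += 16 → s = 16.0000
seg 2 [42°–107.4°] cycloidal, h=22: full span → s += 22 → s = 38.0000
seg 3 [107.4°–360°] uniform, h=10: θ=336° here. β=228.6, B=252.6. 10·228.6/252.6 = 9.0499 → s = 47.0499

47.0499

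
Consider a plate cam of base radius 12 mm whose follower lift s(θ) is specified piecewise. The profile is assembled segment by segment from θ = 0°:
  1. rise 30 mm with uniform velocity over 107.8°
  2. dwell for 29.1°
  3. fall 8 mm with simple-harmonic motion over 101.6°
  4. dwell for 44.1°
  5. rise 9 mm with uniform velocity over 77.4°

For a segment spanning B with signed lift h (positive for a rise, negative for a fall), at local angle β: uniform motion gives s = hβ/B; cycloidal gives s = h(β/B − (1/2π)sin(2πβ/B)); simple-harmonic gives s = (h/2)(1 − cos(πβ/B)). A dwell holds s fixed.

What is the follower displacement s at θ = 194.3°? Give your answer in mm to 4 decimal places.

seg 1 [0°–107.8°] uniform, h=30: full span → s += 30 → s = 30.0000
seg 2 [107.8°–136.9°] dwell: s stays 30.0000
seg 3 [136.9°–238.5°] simple-harmonic, h=-8: θ=194.3° here. β=57.4, B=101.6. -8/2·(1 − cos(π·0.5650)) = -4.8107 → s = 25.1893

25.1893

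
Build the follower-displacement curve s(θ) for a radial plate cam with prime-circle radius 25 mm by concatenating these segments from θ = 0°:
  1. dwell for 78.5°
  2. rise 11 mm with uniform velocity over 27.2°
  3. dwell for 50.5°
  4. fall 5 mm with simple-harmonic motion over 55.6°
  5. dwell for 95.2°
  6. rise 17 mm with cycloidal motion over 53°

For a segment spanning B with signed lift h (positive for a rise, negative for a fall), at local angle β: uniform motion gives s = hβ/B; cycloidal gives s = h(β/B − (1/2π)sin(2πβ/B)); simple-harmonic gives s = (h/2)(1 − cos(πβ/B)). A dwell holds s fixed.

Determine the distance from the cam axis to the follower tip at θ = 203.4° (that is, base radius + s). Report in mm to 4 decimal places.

seg 1 [0°–78.5°] dwell: s stays 0.0000
seg 2 [78.5°–105.7°] uniform, h=11: full span → s += 11 → s = 11.0000
seg 3 [105.7°–156.2°] dwell: s stays 11.0000
seg 4 [156.2°–211.8°] simple-harmonic, h=-5: θ=203.4° here. β=47.2, B=55.6. -5/2·(1 − cos(π·0.8489)) = -4.7237 → s = 6.2763
radial distance = base radius + s = 25 + 6.2763 = 31.2763

31.2763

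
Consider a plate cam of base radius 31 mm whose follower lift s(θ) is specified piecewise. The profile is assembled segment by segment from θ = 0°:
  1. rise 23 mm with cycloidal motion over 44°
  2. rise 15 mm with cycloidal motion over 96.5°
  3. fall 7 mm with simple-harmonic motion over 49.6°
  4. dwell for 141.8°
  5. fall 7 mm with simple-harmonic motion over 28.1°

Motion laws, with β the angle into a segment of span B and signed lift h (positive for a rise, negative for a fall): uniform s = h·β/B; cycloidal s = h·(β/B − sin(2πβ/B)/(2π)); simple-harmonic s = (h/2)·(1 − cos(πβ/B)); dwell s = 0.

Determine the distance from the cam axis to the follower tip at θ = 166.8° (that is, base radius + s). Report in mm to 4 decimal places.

seg 1 [0°–44°] cycloidal, h=23: full span → s += 23 → s = 23.0000
seg 2 [44°–140.5°] cycloidal, h=15: full span → s += 15 → s = 38.0000
seg 3 [140.5°–190.1°] simple-harmonic, h=-7: θ=166.8° here. β=26.3, B=49.6. -7/2·(1 − cos(π·0.5302)) = -3.8320 → s = 34.1680
radial distance = base radius + s = 31 + 34.1680 = 65.1680

65.1680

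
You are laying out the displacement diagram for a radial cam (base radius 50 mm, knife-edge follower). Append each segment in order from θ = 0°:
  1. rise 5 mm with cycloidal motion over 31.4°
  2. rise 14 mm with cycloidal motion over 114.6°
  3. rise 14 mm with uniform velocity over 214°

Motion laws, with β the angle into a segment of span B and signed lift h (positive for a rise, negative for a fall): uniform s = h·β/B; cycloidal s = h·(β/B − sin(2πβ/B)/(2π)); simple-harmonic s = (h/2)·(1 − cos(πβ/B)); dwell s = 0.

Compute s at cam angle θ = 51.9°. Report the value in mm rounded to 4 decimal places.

seg 1 [0°–31.4°] cycloidal, h=5: full span → s += 5 → s = 5.0000
seg 2 [31.4°–146°] cycloidal, h=14: θ=51.9° here. β=20.5, B=114.6. 14·(0.1789 − sin(2π·0.1789)/(2π)) = 0.4950 → s = 5.4950

5.4950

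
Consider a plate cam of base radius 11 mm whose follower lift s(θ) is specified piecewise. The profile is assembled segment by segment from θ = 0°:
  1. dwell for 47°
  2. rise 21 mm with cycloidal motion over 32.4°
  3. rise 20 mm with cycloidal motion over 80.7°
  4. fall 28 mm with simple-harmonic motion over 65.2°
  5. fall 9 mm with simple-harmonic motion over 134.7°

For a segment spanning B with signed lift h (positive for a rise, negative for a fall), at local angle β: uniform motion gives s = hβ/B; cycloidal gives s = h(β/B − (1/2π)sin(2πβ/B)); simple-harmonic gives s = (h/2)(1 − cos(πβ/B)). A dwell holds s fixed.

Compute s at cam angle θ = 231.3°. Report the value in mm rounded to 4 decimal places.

seg 1 [0°–47°] dwell: s stays 0.0000
seg 2 [47°–79.4°] cycloidal, h=21: full span → s += 21 → s = 21.0000
seg 3 [79.4°–160.1°] cycloidal, h=20: full span → s += 20 → s = 41.0000
seg 4 [160.1°–225.3°] simple-harmonic, h=-28: full span → s += -28 → s = 13.0000
seg 5 [225.3°–360°] simple-harmonic, h=-9: θ=231.3° here. β=6, B=134.7. -9/2·(1 − cos(π·0.0445)) = -0.0440 → s = 12.9560

12.9560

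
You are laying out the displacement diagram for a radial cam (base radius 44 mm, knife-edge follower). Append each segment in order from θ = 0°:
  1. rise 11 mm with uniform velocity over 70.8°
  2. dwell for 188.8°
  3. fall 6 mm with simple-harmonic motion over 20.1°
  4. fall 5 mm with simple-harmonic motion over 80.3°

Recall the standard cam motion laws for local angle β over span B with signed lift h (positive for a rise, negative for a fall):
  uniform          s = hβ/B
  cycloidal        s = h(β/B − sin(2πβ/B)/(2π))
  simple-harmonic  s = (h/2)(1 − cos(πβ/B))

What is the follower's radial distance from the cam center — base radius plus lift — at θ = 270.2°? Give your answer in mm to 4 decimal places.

seg 1 [0°–70.8°] uniform, h=11: full span → s += 11 → s = 11.0000
seg 2 [70.8°–259.6°] dwell: s stays 11.0000
seg 3 [259.6°–279.7°] simple-harmonic, h=-6: θ=270.2° here. β=10.6, B=20.1. -6/2·(1 − cos(π·0.5274)) = -3.2576 → s = 7.7424
radial distance = base radius + s = 44 + 7.7424 = 51.7424

51.7424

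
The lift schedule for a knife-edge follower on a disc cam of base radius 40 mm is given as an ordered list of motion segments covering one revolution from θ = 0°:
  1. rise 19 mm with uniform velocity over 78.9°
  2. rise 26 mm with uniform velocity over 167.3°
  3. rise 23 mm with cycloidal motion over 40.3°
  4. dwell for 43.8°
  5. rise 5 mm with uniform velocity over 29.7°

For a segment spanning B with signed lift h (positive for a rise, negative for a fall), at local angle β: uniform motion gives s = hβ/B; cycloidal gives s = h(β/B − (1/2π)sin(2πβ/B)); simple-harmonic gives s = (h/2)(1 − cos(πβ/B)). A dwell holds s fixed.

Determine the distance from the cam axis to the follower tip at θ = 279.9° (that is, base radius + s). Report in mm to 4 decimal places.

seg 1 [0°–78.9°] uniform, h=19: full span → s += 19 → s = 19.0000
seg 2 [78.9°–246.2°] uniform, h=26: full span → s += 26 → s = 45.0000
seg 3 [246.2°–286.5°] cycloidal, h=23: θ=279.9° here. β=33.7, B=40.3. 23·(0.8362 − sin(2π·0.8362)/(2π)) = 22.3696 → s = 67.3696
radial distance = base radius + s = 40 + 67.3696 = 107.3696

107.3696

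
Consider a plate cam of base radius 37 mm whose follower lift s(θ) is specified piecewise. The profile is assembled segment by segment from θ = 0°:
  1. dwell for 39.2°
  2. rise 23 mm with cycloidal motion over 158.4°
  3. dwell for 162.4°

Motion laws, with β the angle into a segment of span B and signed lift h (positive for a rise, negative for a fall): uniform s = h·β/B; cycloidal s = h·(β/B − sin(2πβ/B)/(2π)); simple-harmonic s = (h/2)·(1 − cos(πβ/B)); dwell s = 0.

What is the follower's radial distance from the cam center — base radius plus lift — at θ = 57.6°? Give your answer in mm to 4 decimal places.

seg 1 [0°–39.2°] dwell: s stays 0.0000
seg 2 [39.2°–197.6°] cycloidal, h=23: θ=57.6° here. β=18.4, B=158.4. 23·(0.1162 − sin(2π·0.1162)/(2π)) = 0.2310 → s = 0.2310
radial distance = base radius + s = 37 + 0.2310 = 37.2310

37.2310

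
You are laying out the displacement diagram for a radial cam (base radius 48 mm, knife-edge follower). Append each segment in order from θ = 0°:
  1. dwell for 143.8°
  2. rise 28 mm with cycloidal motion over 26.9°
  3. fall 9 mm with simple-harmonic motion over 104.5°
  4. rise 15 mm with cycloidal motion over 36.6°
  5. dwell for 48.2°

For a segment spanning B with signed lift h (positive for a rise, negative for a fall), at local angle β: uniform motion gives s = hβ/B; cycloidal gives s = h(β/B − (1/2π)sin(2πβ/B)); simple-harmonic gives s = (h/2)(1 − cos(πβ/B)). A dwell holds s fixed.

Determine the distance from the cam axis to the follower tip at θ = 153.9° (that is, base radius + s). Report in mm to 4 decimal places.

seg 1 [0°–143.8°] dwell: s stays 0.0000
seg 2 [143.8°–170.7°] cycloidal, h=28: θ=153.9° here. β=10.1, B=26.9. 28·(0.3755 − sin(2π·0.3755)/(2π)) = 7.3711 → s = 7.3711
radial distance = base radius + s = 48 + 7.3711 = 55.3711

55.3711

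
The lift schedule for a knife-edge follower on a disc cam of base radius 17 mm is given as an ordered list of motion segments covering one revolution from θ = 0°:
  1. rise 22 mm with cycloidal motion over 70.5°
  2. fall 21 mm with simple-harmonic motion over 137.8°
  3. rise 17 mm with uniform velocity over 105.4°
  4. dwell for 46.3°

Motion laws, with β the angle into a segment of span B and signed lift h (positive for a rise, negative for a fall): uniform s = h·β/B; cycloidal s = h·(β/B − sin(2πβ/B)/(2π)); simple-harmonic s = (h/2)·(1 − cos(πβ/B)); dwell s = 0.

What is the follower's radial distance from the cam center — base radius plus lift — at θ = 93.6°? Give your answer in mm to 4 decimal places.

seg 1 [0°–70.5°] cycloidal, h=22: full span → s += 22 → s = 22.0000
seg 2 [70.5°–208.3°] simple-harmonic, h=-21: θ=93.6° here. β=23.1, B=137.8. -21/2·(1 − cos(π·0.1676)) = -1.4227 → s = 20.5773
radial distance = base radius + s = 17 + 20.5773 = 37.5773

37.5773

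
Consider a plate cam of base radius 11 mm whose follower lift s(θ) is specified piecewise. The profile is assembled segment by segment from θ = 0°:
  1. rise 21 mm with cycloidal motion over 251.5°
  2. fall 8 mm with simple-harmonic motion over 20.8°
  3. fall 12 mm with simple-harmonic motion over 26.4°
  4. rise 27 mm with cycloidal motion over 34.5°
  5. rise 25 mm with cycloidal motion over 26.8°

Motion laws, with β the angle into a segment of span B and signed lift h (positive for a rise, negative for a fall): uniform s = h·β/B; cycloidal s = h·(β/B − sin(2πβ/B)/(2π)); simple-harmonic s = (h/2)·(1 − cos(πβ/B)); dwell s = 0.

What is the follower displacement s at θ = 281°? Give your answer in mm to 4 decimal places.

seg 1 [0°–251.5°] cycloidal, h=21: full span → s += 21 → s = 21.0000
seg 2 [251.5°–272.3°] simple-harmonic, h=-8: full span → s += -8 → s = 13.0000
seg 3 [272.3°–298.7°] simple-harmonic, h=-12: θ=281° here. β=8.7, B=26.4. -12/2·(1 − cos(π·0.3295)) = -2.9384 → s = 10.0616

10.0616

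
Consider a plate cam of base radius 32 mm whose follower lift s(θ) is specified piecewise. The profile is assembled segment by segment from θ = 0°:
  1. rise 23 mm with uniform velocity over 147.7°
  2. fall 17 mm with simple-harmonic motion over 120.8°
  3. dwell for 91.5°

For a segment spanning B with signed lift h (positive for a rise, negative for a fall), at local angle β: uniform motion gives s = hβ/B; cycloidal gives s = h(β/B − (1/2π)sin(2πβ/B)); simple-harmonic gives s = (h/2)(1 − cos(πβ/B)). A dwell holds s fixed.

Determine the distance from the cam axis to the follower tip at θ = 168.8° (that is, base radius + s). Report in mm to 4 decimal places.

seg 1 [0°–147.7°] uniform, h=23: full span → s += 23 → s = 23.0000
seg 2 [147.7°–268.5°] simple-harmonic, h=-17: θ=168.8° here. β=21.1, B=120.8. -17/2·(1 − cos(π·0.1747)) = -1.2479 → s = 21.7521
radial distance = base radius + s = 32 + 21.7521 = 53.7521

53.7521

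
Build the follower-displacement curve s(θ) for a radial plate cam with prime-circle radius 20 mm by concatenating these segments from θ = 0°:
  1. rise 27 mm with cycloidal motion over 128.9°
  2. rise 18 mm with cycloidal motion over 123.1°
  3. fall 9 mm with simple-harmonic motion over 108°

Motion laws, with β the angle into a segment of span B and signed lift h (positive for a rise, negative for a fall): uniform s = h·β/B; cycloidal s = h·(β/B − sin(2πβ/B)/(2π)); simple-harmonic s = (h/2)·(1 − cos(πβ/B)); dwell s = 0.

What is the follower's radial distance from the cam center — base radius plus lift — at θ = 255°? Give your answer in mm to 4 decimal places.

seg 1 [0°–128.9°] cycloidal, h=27: full span → s += 27 → s = 27.0000
seg 2 [128.9°–252°] cycloidal, h=18: full span → s += 18 → s = 45.0000
seg 3 [252°–360°] simple-harmonic, h=-9: θ=255° here. β=3, B=108. -9/2·(1 − cos(π·0.0278)) = -0.0171 → s = 44.9829
radial distance = base radius + s = 20 + 44.9829 = 64.9829

64.9829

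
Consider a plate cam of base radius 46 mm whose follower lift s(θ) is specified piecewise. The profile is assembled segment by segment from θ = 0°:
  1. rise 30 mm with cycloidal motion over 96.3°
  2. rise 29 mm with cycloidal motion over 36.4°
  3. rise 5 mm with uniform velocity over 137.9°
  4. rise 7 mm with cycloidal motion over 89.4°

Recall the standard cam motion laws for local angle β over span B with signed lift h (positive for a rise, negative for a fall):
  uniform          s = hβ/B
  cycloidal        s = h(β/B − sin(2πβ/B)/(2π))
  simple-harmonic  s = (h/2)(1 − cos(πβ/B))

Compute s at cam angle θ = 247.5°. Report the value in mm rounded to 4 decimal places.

seg 1 [0°–96.3°] cycloidal, h=30: full span → s += 30 → s = 30.0000
seg 2 [96.3°–132.7°] cycloidal, h=29: full span → s += 29 → s = 59.0000
seg 3 [132.7°–270.6°] uniform, h=5: θ=247.5° here. β=114.8, B=137.9. 5·114.8/137.9 = 4.1624 → s = 63.1624

63.1624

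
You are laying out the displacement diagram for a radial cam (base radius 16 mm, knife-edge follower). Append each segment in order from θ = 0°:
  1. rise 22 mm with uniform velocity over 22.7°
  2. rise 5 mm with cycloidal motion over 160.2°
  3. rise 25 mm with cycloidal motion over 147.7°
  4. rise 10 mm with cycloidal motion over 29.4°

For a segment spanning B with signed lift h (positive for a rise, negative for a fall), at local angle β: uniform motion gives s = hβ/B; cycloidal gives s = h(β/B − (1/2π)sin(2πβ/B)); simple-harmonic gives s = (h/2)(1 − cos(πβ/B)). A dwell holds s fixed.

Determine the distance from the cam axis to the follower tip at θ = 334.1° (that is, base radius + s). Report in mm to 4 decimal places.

seg 1 [0°–22.7°] uniform, h=22: full span → s += 22 → s = 22.0000
seg 2 [22.7°–182.9°] cycloidal, h=5: full span → s += 5 → s = 27.0000
seg 3 [182.9°–330.6°] cycloidal, h=25: full span → s += 25 → s = 52.0000
seg 4 [330.6°–360°] cycloidal, h=10: θ=334.1° here. β=3.5, B=29.4. 10·(0.1190 − sin(2π·0.1190)/(2π)) = 0.1079 → s = 52.1079
radial distance = base radius + s = 16 + 52.1079 = 68.1079

68.1079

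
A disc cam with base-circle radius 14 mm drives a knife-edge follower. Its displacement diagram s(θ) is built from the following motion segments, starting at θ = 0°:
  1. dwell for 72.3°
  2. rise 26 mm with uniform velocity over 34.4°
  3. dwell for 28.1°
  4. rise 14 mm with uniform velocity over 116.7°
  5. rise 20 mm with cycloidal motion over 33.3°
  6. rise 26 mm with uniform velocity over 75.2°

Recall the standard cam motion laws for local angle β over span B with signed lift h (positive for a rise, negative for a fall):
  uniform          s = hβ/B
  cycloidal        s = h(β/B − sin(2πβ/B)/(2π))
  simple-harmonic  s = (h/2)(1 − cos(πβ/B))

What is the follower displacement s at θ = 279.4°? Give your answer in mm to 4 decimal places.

seg 1 [0°–72.3°] dwell: s stays 0.0000
seg 2 [72.3°–106.7°] uniform, h=26: full span → s += 26 → s = 26.0000
seg 3 [106.7°–134.8°] dwell: s stays 26.0000
seg 4 [134.8°–251.5°] uniform, h=14: full span → s += 14 → s = 40.0000
seg 5 [251.5°–284.8°] cycloidal, h=20: θ=279.4° here. β=27.9, B=33.3. 20·(0.8378 − sin(2π·0.8378)/(2π)) = 19.4673 → s = 59.4673

59.4673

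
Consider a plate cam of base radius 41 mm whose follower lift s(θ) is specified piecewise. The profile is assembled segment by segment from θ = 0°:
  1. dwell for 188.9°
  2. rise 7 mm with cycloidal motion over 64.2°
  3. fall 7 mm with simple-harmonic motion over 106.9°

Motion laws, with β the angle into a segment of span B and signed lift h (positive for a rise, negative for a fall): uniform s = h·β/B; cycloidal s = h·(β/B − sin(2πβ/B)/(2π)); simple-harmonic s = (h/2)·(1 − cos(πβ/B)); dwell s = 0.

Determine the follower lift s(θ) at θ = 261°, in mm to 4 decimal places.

seg 1 [0°–188.9°] dwell: s stays 0.0000
seg 2 [188.9°–253.1°] cycloidal, h=7: full span → s += 7 → s = 7.0000
seg 3 [253.1°–360°] simple-harmonic, h=-7: θ=261° here. β=7.9, B=106.9. -7/2·(1 − cos(π·0.0739)) = -0.0939 → s = 6.9061

6.9061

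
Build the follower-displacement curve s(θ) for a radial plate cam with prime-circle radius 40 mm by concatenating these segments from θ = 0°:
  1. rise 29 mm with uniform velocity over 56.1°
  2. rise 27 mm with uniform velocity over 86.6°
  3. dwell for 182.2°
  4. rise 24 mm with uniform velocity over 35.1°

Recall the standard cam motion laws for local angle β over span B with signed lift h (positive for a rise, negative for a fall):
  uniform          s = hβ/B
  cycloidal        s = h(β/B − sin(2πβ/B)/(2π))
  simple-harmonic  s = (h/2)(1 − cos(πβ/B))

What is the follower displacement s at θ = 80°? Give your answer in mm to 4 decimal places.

seg 1 [0°–56.1°] uniform, h=29: full span → s += 29 → s = 29.0000
seg 2 [56.1°–142.7°] uniform, h=27: θ=80° here. β=23.9, B=86.6. 27·23.9/86.6 = 7.4515 → s = 36.4515

36.4515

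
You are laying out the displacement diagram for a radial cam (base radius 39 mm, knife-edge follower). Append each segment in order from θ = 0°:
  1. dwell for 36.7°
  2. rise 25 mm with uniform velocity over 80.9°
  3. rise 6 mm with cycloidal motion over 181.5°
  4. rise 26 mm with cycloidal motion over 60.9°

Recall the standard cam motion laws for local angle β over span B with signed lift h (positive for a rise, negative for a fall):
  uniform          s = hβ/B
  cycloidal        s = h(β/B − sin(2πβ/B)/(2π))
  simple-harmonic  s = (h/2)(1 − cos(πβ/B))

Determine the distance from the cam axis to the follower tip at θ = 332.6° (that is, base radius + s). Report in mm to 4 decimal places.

seg 1 [0°–36.7°] dwell: s stays 0.0000
seg 2 [36.7°–117.6°] uniform, h=25: full span → s += 25 → s = 25.0000
seg 3 [117.6°–299.1°] cycloidal, h=6: full span → s += 6 → s = 31.0000
seg 4 [299.1°–360°] cycloidal, h=26: θ=332.6° here. β=33.5, B=60.9. 26·(0.5501 − sin(2π·0.5501)/(2π)) = 15.5829 → s = 46.5829
radial distance = base radius + s = 39 + 46.5829 = 85.5829

85.5829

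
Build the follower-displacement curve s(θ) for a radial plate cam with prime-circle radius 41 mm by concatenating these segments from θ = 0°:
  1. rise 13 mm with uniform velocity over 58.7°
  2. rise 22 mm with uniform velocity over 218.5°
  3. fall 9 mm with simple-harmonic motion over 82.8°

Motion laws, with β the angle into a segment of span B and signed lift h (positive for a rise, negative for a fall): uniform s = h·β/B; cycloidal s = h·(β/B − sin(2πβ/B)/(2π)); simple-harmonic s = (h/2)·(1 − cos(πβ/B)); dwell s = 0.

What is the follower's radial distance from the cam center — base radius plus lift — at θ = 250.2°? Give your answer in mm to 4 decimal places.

seg 1 [0°–58.7°] uniform, h=13: full span → s += 13 → s = 13.0000
seg 2 [58.7°–277.2°] uniform, h=22: θ=250.2° here. β=191.5, B=218.5. 22·191.5/218.5 = 19.2815 → s = 32.2815
radial distance = base radius + s = 41 + 32.2815 = 73.2815

73.2815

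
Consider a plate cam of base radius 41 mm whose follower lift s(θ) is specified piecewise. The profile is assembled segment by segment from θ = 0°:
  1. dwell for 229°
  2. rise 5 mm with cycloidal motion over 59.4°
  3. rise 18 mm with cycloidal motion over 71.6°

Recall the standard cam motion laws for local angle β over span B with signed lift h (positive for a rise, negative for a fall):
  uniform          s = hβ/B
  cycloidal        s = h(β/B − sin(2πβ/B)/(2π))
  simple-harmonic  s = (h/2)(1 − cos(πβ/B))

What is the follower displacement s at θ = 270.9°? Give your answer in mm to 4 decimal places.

seg 1 [0°–229°] dwell: s stays 0.0000
seg 2 [229°–288.4°] cycloidal, h=5: θ=270.9° here. β=41.9, B=59.4. 5·(0.7054 − sin(2π·0.7054)/(2π)) = 4.2917 → s = 4.2917

4.2917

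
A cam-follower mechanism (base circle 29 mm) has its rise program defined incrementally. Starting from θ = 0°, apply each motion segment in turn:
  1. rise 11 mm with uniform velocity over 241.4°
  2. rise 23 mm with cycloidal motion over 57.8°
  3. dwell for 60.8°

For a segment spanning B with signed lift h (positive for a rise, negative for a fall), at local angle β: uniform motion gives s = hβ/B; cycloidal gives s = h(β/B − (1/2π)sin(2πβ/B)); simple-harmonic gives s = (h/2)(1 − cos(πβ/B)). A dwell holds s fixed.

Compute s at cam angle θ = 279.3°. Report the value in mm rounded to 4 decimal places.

seg 1 [0°–241.4°] uniform, h=11: full span → s += 11 → s = 11.0000
seg 2 [241.4°–299.2°] cycloidal, h=23: θ=279.3° here. β=37.9, B=57.8. 23·(0.6557 − sin(2π·0.6557)/(2π)) = 18.1180 → s = 29.1180

29.1180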